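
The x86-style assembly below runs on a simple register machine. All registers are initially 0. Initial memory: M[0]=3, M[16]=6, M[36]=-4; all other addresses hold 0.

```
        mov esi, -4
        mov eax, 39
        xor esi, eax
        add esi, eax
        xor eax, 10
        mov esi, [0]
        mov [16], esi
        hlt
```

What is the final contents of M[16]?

esi=-4
eax=39
esi=(-4)^39=-37
esi=(-37)+39=2
eax=39^10=45
esi=M[0]=3
mov [16], esi → M[16]=3
halt.

3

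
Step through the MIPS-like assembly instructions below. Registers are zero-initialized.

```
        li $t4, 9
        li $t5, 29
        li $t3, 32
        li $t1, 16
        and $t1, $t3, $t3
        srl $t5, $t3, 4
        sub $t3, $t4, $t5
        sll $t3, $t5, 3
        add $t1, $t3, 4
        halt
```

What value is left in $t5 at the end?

2

$t4=9
$t5=29
$t3=32
$t1=16
$t1=32&32=32
$t5=32>>4=2
$t3=9-2=7
$t3=2<<3=16
$t1=16+4=20
halt.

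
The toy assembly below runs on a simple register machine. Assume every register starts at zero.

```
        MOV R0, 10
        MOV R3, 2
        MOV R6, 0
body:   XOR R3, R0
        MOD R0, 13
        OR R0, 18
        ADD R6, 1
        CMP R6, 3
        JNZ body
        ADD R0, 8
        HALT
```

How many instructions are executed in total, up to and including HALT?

MOV R0, 10 → R0=10
MOV R3, 2 → R3=2
MOV R6, 0 → R6=0
XOR R3, R0 → R3=2^10=8
MOD R0, 13 → R0=10%13=10
OR R0, 18 → R0=10|18=26
ADD R6, 1 → R6=0+1=1
CMP R6, 3  (cmp 1,3)
JNZ body: taken
XOR R3, R0 → R3=8^26=18
MOD R0, 13 → R0=26%13=0
OR R0, 18 → R0=0|18=18
ADD R6, 1 → R6=1+1=2
CMP R6, 3  (cmp 2,3)
JNZ body: taken
XOR R3, R0 → R3=18^18=0
MOD R0, 13 → R0=18%13=5
OR R0, 18 → R0=5|18=23
ADD R6, 1 → R6=2+1=3
CMP R6, 3  (cmp 3,3)
JNZ body: not taken
ADD R0, 8 → R0=23+8=31
halt.
Total executed instructions: 23.

23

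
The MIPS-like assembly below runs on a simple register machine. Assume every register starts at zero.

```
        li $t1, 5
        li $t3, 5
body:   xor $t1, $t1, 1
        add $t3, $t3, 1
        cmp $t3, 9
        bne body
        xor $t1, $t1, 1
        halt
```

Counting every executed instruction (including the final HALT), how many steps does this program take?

20

$t1=5
$t3=5
$t1=5^1=4
$t3=5+1=6
cmp $t3, 9  (cmp 6,9)
bne body: taken
$t1=4^1=5
$t3=6+1=7
cmp $t3, 9  (cmp 7,9)
bne body: taken
$t1=5^1=4
$t3=7+1=8
cmp $t3, 9  (cmp 8,9)
bne body: taken
$t1=4^1=5
$t3=8+1=9
cmp $t3, 9  (cmp 9,9)
bne body: not taken
$t1=5^1=4
halt.
Total executed instructions: 20.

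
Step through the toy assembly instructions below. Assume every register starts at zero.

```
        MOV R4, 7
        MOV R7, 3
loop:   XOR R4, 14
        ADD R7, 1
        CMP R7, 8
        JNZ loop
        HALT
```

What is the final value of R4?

9

after MOV R4, 7: R4=7
after MOV R7, 3: R7=3
after XOR R4, 14: R4=7^14=9
after ADD R7, 1: R7=3+1=4
CMP R7, 8  (cmp 4,8)
JNZ loop: taken
after XOR R4, 14: R4=9^14=7
after ADD R7, 1: R7=4+1=5
CMP R7, 8  (cmp 5,8)
JNZ loop: taken
after XOR R4, 14: R4=7^14=9
after ADD R7, 1: R7=5+1=6
CMP R7, 8  (cmp 6,8)
JNZ loop: taken
after XOR R4, 14: R4=9^14=7
after ADD R7, 1: R7=6+1=7
CMP R7, 8  (cmp 7,8)
JNZ loop: taken
after XOR R4, 14: R4=7^14=9
after ADD R7, 1: R7=7+1=8
CMP R7, 8  (cmp 8,8)
JNZ loop: not taken
halt.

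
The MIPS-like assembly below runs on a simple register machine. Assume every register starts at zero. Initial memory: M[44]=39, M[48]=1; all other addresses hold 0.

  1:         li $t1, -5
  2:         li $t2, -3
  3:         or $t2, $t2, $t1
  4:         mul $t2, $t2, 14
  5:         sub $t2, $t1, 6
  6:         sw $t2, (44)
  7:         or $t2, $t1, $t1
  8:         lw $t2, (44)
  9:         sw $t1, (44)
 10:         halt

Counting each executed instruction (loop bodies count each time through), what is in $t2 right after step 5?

$t1=-5
$t2=-3
$t2=(-3)|(-5)=-1
$t2=(-1)*14=-14
$t2=(-5)-6=-11
After step 5: $t2 = -11.

-11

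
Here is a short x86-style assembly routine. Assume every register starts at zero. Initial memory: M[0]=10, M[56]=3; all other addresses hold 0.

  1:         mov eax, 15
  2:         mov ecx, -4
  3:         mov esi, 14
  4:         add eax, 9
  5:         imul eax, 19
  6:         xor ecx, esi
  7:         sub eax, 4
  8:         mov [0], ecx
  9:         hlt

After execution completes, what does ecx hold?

-14

eax=15
ecx=-4
esi=14
eax=15+9=24
eax=24*19=456
ecx=(-4)^14=-14
eax=456-4=452
mov [0], ecx → M[0]=-14
halt.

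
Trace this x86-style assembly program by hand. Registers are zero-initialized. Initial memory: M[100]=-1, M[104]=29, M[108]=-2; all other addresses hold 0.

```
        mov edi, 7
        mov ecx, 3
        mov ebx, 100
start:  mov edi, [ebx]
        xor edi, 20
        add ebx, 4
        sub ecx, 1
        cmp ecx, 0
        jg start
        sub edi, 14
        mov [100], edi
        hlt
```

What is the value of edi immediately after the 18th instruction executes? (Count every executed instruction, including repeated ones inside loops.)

after mov edi, 7: edi=7
after mov ecx, 3: ecx=3
after mov ebx, 100: ebx=100
after mov edi, [ebx]: edi=M[100]=-1
after xor edi, 20: edi=(-1)^20=-21
after add ebx, 4: ebx=100+4=104
after sub ecx, 1: ecx=3-1=2
cmp ecx, 0  (cmp 2,0)
jg start: taken
after mov edi, [ebx]: edi=M[104]=29
after xor edi, 20: edi=29^20=9
after add ebx, 4: ebx=104+4=108
after sub ecx, 1: ecx=2-1=1
cmp ecx, 0  (cmp 1,0)
jg start: taken
after mov edi, [ebx]: edi=M[108]=-2
after xor edi, 20: edi=(-2)^20=-22
after add ebx, 4: ebx=108+4=112
After step 18: edi = -22.

-22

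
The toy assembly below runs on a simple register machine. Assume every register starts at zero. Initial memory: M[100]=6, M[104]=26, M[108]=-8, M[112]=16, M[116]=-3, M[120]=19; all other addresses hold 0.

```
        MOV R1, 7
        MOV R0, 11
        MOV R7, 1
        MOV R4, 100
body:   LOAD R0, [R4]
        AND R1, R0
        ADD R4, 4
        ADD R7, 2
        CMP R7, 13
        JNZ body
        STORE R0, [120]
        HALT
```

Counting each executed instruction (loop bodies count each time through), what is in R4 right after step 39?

after MOV R1, 7: R1=7
after MOV R0, 11: R0=11
after MOV R7, 1: R7=1
after MOV R4, 100: R4=100
after LOAD R0, [R4]: R0=M[100]=6
after AND R1, R0: R1=7&6=6
after ADD R4, 4: R4=100+4=104
after ADD R7, 2: R7=1+2=3
CMP R7, 13  (cmp 3,13)
JNZ body: taken
after LOAD R0, [R4]: R0=M[104]=26
after AND R1, R0: R1=6&26=2
after ADD R4, 4: R4=104+4=108
after ADD R7, 2: R7=3+2=5
CMP R7, 13  (cmp 5,13)
JNZ body: taken
after LOAD R0, [R4]: R0=M[108]=-8
after AND R1, R0: R1=2&(-8)=0
after ADD R4, 4: R4=108+4=112
after ADD R7, 2: R7=5+2=7
CMP R7, 13  (cmp 7,13)
JNZ body: taken
after LOAD R0, [R4]: R0=M[112]=16
after AND R1, R0: R1=0&16=0
after ADD R4, 4: R4=112+4=116
after ADD R7, 2: R7=7+2=9
CMP R7, 13  (cmp 9,13)
JNZ body: taken
after LOAD R0, [R4]: R0=M[116]=-3
after AND R1, R0: R1=0&(-3)=0
after ADD R4, 4: R4=116+4=120
after ADD R7, 2: R7=9+2=11
CMP R7, 13  (cmp 11,13)
JNZ body: taken
after LOAD R0, [R4]: R0=M[120]=19
after AND R1, R0: R1=0&19=0
after ADD R4, 4: R4=120+4=124
after ADD R7, 2: R7=11+2=13
CMP R7, 13  (cmp 13,13)
After step 39: R4 = 124.

124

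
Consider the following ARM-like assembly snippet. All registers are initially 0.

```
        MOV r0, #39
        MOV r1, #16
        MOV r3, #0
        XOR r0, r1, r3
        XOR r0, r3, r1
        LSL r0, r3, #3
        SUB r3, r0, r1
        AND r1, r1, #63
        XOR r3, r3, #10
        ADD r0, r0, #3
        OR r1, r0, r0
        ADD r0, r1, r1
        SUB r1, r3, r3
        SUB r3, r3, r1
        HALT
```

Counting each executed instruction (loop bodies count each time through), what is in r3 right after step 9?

MOV r0, #39 → r0=39
MOV r1, #16 → r1=16
MOV r3, #0 → r3=0
XOR r0, r1, r3 → r0=16^0=16
XOR r0, r3, r1 → r0=0^16=16
LSL r0, r3, #3 → r0=0<<3=0
SUB r3, r0, r1 → r3=0-16=-16
AND r1, r1, #63 → r1=16&63=16
XOR r3, r3, #10 → r3=(-16)^10=-6
After step 9: r3 = -6.

-6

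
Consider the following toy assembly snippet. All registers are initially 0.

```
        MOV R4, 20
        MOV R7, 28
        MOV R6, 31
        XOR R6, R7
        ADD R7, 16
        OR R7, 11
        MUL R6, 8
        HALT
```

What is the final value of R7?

after MOV R4, 20: R4=20
after MOV R7, 28: R7=28
after MOV R6, 31: R6=31
after XOR R6, R7: R6=31^28=3
after ADD R7, 16: R7=28+16=44
after OR R7, 11: R7=44|11=47
after MUL R6, 8: R6=3*8=24
halt.

47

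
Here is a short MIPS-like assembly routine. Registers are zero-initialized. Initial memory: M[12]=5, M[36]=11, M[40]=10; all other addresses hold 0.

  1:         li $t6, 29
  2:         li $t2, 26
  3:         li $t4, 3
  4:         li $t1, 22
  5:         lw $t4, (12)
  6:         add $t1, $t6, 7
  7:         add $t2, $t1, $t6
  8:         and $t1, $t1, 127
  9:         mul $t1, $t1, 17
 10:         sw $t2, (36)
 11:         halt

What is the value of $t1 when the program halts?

612

after li $t6, 29: $t6=29
after li $t2, 26: $t2=26
after li $t4, 3: $t4=3
after li $t1, 22: $t1=22
after lw $t4, (12): $t4=M[12]=5
after add $t1, $t6, 7: $t1=29+7=36
after add $t2, $t1, $t6: $t2=36+29=65
after and $t1, $t1, 127: $t1=36&127=36
after mul $t1, $t1, 17: $t1=36*17=612
sw $t2, (36) → M[36]=65
halt.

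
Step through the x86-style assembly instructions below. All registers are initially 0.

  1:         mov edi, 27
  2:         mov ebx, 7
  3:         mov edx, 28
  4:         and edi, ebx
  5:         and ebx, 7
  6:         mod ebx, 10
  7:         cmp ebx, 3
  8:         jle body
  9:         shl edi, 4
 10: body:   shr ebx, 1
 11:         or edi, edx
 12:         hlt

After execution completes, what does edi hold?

after mov edi, 27: edi=27
after mov ebx, 7: ebx=7
after mov edx, 28: edx=28
after and edi, ebx: edi=27&7=3
after and ebx, 7: ebx=7&7=7
after mod ebx, 10: ebx=7%10=7
cmp ebx, 3  (cmp 7,3)
jle body: not taken
after shl edi, 4: edi=3<<4=48
after shr ebx, 1: ebx=7>>1=3
after or edi, edx: edi=48|28=60
halt.

60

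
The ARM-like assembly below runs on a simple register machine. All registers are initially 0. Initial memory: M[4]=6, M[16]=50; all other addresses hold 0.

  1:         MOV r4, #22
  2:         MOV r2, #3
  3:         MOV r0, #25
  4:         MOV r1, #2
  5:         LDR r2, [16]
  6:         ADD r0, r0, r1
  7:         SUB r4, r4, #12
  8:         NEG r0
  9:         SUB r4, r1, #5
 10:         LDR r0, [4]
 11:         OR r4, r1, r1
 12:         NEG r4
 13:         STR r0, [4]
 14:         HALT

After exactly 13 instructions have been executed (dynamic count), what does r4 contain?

-2

after MOV r4, #22: r4=22
after MOV r2, #3: r2=3
after MOV r0, #25: r0=25
after MOV r1, #2: r1=2
after LDR r2, [16]: r2=M[16]=50
after ADD r0, r0, r1: r0=25+2=27
after SUB r4, r4, #12: r4=22-12=10
after NEG r0: r0=-(27)=-27
after SUB r4, r1, #5: r4=2-5=-3
after LDR r0, [4]: r0=M[4]=6
after OR r4, r1, r1: r4=2|2=2
after NEG r4: r4=-(2)=-2
STR r0, [4] → M[4]=6
After step 13: r4 = -2.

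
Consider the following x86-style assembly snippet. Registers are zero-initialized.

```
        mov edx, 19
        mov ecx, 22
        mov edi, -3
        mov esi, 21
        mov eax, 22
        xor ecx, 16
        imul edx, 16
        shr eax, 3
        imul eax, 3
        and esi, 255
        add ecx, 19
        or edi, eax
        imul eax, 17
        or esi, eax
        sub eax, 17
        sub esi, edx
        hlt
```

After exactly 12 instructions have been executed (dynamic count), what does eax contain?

edx=19
ecx=22
edi=-3
esi=21
eax=22
ecx=22^16=6
edx=19*16=304
eax=22>>3=2
eax=2*3=6
esi=21&255=21
ecx=6+19=25
edi=(-3)|6=-1
After step 12: eax = 6.

6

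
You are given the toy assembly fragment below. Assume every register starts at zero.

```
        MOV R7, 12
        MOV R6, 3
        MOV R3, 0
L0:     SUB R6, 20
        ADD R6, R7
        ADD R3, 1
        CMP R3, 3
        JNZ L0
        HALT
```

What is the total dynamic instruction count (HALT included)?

19

after MOV R7, 12: R7=12
after MOV R6, 3: R6=3
after MOV R3, 0: R3=0
after SUB R6, 20: R6=3-20=-17
after ADD R6, R7: R6=(-17)+12=-5
after ADD R3, 1: R3=0+1=1
CMP R3, 3  (cmp 1,3)
JNZ L0: taken
after SUB R6, 20: R6=(-5)-20=-25
after ADD R6, R7: R6=(-25)+12=-13
after ADD R3, 1: R3=1+1=2
CMP R3, 3  (cmp 2,3)
JNZ L0: taken
after SUB R6, 20: R6=(-13)-20=-33
after ADD R6, R7: R6=(-33)+12=-21
after ADD R3, 1: R3=2+1=3
CMP R3, 3  (cmp 3,3)
JNZ L0: not taken
halt.
Total executed instructions: 19.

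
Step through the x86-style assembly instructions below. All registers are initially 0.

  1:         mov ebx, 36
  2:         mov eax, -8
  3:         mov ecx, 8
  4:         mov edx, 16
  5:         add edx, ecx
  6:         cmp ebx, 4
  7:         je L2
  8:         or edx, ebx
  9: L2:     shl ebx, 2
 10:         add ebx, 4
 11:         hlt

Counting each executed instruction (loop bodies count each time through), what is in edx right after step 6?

after mov ebx, 36: ebx=36
after mov eax, -8: eax=-8
after mov ecx, 8: ecx=8
after mov edx, 16: edx=16
after add edx, ecx: edx=16+8=24
cmp ebx, 4  (cmp 36,4)
After step 6: edx = 24.

24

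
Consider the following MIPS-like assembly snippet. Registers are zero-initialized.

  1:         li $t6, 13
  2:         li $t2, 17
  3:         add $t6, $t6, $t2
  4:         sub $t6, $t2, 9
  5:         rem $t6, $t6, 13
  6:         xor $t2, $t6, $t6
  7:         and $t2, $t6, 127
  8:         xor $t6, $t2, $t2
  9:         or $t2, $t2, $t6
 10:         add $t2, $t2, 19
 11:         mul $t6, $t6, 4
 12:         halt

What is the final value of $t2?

27

after li $t6, 13: $t6=13
after li $t2, 17: $t2=17
after add $t6, $t6, $t2: $t6=13+17=30
after sub $t6, $t2, 9: $t6=17-9=8
after rem $t6, $t6, 13: $t6=8%13=8
after xor $t2, $t6, $t6: $t2=8^8=0
after and $t2, $t6, 127: $t2=8&127=8
after xor $t6, $t2, $t2: $t6=8^8=0
after or $t2, $t2, $t6: $t2=8|0=8
after add $t2, $t2, 19: $t2=8+19=27
after mul $t6, $t6, 4: $t6=0*4=0
halt.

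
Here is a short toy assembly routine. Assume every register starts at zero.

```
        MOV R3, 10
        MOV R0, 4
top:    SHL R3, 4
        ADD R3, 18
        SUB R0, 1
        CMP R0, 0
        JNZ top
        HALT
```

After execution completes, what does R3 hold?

734002

MOV R3, 10 → R3=10
MOV R0, 4 → R0=4
SHL R3, 4 → R3=10<<4=160
ADD R3, 18 → R3=160+18=178
SUB R0, 1 → R0=4-1=3
CMP R0, 0  (cmp 3,0)
JNZ top: taken
SHL R3, 4 → R3=178<<4=2848
ADD R3, 18 → R3=2848+18=2866
SUB R0, 1 → R0=3-1=2
CMP R0, 0  (cmp 2,0)
JNZ top: taken
SHL R3, 4 → R3=2866<<4=45856
ADD R3, 18 → R3=45856+18=45874
SUB R0, 1 → R0=2-1=1
CMP R0, 0  (cmp 1,0)
JNZ top: taken
SHL R3, 4 → R3=45874<<4=733984
ADD R3, 18 → R3=733984+18=734002
SUB R0, 1 → R0=1-1=0
CMP R0, 0  (cmp 0,0)
JNZ top: not taken
halt.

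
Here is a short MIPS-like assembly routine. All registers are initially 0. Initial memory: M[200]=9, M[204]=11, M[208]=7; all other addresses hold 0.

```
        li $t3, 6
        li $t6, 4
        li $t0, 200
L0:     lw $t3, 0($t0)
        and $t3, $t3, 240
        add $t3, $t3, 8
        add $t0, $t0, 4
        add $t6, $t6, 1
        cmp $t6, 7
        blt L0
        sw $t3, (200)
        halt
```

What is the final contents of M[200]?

li $t3, 6 → $t3=6
li $t6, 4 → $t6=4
li $t0, 200 → $t0=200
lw $t3, 0($t0) → $t3=M[200]=9
and $t3, $t3, 240 → $t3=9&240=0
add $t3, $t3, 8 → $t3=0+8=8
add $t0, $t0, 4 → $t0=200+4=204
add $t6, $t6, 1 → $t6=4+1=5
cmp $t6, 7  (cmp 5,7)
blt L0: taken
lw $t3, 0($t0) → $t3=M[204]=11
and $t3, $t3, 240 → $t3=11&240=0
add $t3, $t3, 8 → $t3=0+8=8
add $t0, $t0, 4 → $t0=204+4=208
add $t6, $t6, 1 → $t6=5+1=6
cmp $t6, 7  (cmp 6,7)
blt L0: taken
lw $t3, 0($t0) → $t3=M[208]=7
and $t3, $t3, 240 → $t3=7&240=0
add $t3, $t3, 8 → $t3=0+8=8
add $t0, $t0, 4 → $t0=208+4=212
add $t6, $t6, 1 → $t6=6+1=7
cmp $t6, 7  (cmp 7,7)
blt L0: not taken
sw $t3, (200) → M[200]=8
halt.

8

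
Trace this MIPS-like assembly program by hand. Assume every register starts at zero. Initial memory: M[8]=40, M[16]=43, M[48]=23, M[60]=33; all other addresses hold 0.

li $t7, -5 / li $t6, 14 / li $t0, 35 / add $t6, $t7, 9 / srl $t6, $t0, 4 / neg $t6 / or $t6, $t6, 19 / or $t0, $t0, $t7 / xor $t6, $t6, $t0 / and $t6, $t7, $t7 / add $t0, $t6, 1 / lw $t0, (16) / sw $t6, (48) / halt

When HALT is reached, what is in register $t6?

-5

after li $t7, -5: $t7=-5
after li $t6, 14: $t6=14
after li $t0, 35: $t0=35
after add $t6, $t7, 9: $t6=(-5)+9=4
after srl $t6, $t0, 4: $t6=35>>4=2
after neg $t6: $t6=-(2)=-2
after or $t6, $t6, 19: $t6=(-2)|19=-1
after or $t0, $t0, $t7: $t0=35|(-5)=-5
after xor $t6, $t6, $t0: $t6=(-1)^(-5)=4
after and $t6, $t7, $t7: $t6=(-5)&(-5)=-5
after add $t0, $t6, 1: $t0=(-5)+1=-4
after lw $t0, (16): $t0=M[16]=43
sw $t6, (48) → M[48]=-5
halt.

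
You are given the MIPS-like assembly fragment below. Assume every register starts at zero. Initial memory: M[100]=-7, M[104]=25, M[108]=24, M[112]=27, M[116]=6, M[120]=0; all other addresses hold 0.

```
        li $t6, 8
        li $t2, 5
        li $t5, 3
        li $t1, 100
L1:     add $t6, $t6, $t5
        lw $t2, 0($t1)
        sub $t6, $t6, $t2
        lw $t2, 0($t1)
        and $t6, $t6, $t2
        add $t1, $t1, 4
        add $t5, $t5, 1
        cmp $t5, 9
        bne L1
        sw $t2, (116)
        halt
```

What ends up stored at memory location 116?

after li $t6, 8: $t6=8
after li $t2, 5: $t2=5
after li $t5, 3: $t5=3
after li $t1, 100: $t1=100
after add $t6, $t6, $t5: $t6=8+3=11
after lw $t2, 0($t1): $t2=M[100]=-7
after sub $t6, $t6, $t2: $t6=11-(-7)=18
after lw $t2, 0($t1): $t2=M[100]=-7
after and $t6, $t6, $t2: $t6=18&(-7)=16
after add $t1, $t1, 4: $t1=100+4=104
after add $t5, $t5, 1: $t5=3+1=4
cmp $t5, 9  (cmp 4,9)
bne L1: taken
after add $t6, $t6, $t5: $t6=16+4=20
after lw $t2, 0($t1): $t2=M[104]=25
after sub $t6, $t6, $t2: $t6=20-25=-5
after lw $t2, 0($t1): $t2=M[104]=25
after and $t6, $t6, $t2: $t6=(-5)&25=25
after add $t1, $t1, 4: $t1=104+4=108
after add $t5, $t5, 1: $t5=4+1=5
cmp $t5, 9  (cmp 5,9)
bne L1: taken
after add $t6, $t6, $t5: $t6=25+5=30
after lw $t2, 0($t1): $t2=M[108]=24
after sub $t6, $t6, $t2: $t6=30-24=6
after lw $t2, 0($t1): $t2=M[108]=24
after and $t6, $t6, $t2: $t6=6&24=0
after add $t1, $t1, 4: $t1=108+4=112
after add $t5, $t5, 1: $t5=5+1=6
cmp $t5, 9  (cmp 6,9)
bne L1: taken
after add $t6, $t6, $t5: $t6=0+6=6
after lw $t2, 0($t1): $t2=M[112]=27
after sub $t6, $t6, $t2: $t6=6-27=-21
after lw $t2, 0($t1): $t2=M[112]=27
after and $t6, $t6, $t2: $t6=(-21)&27=11
after add $t1, $t1, 4: $t1=112+4=116
after add $t5, $t5, 1: $t5=6+1=7
cmp $t5, 9  (cmp 7,9)
bne L1: taken
after add $t6, $t6, $t5: $t6=11+7=18
after lw $t2, 0($t1): $t2=M[116]=6
after sub $t6, $t6, $t2: $t6=18-6=12
after lw $t2, 0($t1): $t2=M[116]=6
after and $t6, $t6, $t2: $t6=12&6=4
after add $t1, $t1, 4: $t1=116+4=120
after add $t5, $t5, 1: $t5=7+1=8
cmp $t5, 9  (cmp 8,9)
bne L1: taken
after add $t6, $t6, $t5: $t6=4+8=12
after lw $t2, 0($t1): $t2=M[120]=0
after sub $t6, $t6, $t2: $t6=12-0=12
after lw $t2, 0($t1): $t2=M[120]=0
after and $t6, $t6, $t2: $t6=12&0=0
after add $t1, $t1, 4: $t1=120+4=124
after add $t5, $t5, 1: $t5=8+1=9
cmp $t5, 9  (cmp 9,9)
bne L1: not taken
sw $t2, (116) → M[116]=0
halt.

0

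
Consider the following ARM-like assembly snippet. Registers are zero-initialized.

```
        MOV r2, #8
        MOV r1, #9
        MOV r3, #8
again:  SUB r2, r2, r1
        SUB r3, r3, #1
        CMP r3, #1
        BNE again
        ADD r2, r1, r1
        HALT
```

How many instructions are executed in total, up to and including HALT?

33

MOV r2, #8 → r2=8
MOV r1, #9 → r1=9
MOV r3, #8 → r3=8
SUB r2, r2, r1 → r2=8-9=-1
SUB r3, r3, #1 → r3=8-1=7
CMP r3, #1  (cmp 7,1)
BNE again: taken
SUB r2, r2, r1 → r2=(-1)-9=-10
SUB r3, r3, #1 → r3=7-1=6
CMP r3, #1  (cmp 6,1)
BNE again: taken
SUB r2, r2, r1 → r2=(-10)-9=-19
SUB r3, r3, #1 → r3=6-1=5
CMP r3, #1  (cmp 5,1)
BNE again: taken
SUB r2, r2, r1 → r2=(-19)-9=-28
SUB r3, r3, #1 → r3=5-1=4
CMP r3, #1  (cmp 4,1)
BNE again: taken
SUB r2, r2, r1 → r2=(-28)-9=-37
SUB r3, r3, #1 → r3=4-1=3
CMP r3, #1  (cmp 3,1)
BNE again: taken
SUB r2, r2, r1 → r2=(-37)-9=-46
SUB r3, r3, #1 → r3=3-1=2
CMP r3, #1  (cmp 2,1)
BNE again: taken
SUB r2, r2, r1 → r2=(-46)-9=-55
SUB r3, r3, #1 → r3=2-1=1
CMP r3, #1  (cmp 1,1)
BNE again: not taken
ADD r2, r1, r1 → r2=9+9=18
halt.
Total executed instructions: 33.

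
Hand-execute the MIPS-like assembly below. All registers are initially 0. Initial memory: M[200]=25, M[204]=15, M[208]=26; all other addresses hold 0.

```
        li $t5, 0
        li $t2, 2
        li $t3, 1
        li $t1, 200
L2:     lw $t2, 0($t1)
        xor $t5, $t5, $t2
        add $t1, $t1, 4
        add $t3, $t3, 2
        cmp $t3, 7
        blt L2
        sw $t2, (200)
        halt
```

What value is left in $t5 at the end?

li $t5, 0 → $t5=0
li $t2, 2 → $t2=2
li $t3, 1 → $t3=1
li $t1, 200 → $t1=200
lw $t2, 0($t1) → $t2=M[200]=25
xor $t5, $t5, $t2 → $t5=0^25=25
add $t1, $t1, 4 → $t1=200+4=204
add $t3, $t3, 2 → $t3=1+2=3
cmp $t3, 7  (cmp 3,7)
blt L2: taken
lw $t2, 0($t1) → $t2=M[204]=15
xor $t5, $t5, $t2 → $t5=25^15=22
add $t1, $t1, 4 → $t1=204+4=208
add $t3, $t3, 2 → $t3=3+2=5
cmp $t3, 7  (cmp 5,7)
blt L2: taken
lw $t2, 0($t1) → $t2=M[208]=26
xor $t5, $t5, $t2 → $t5=22^26=12
add $t1, $t1, 4 → $t1=208+4=212
add $t3, $t3, 2 → $t3=5+2=7
cmp $t3, 7  (cmp 7,7)
blt L2: not taken
sw $t2, (200) → M[200]=26
halt.

12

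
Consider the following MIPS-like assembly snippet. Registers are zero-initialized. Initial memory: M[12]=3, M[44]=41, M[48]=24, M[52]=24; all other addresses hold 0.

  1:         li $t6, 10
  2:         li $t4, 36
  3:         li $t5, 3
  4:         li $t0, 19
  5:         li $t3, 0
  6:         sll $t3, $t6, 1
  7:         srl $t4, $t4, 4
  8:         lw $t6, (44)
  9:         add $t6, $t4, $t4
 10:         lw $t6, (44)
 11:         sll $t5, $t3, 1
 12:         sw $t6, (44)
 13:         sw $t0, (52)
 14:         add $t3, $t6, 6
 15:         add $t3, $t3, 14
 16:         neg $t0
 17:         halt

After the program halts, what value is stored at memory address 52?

19

$t6=10
$t4=36
$t5=3
$t0=19
$t3=0
$t3=10<<1=20
$t4=36>>4=2
$t6=M[44]=41
$t6=2+2=4
$t6=M[44]=41
$t5=20<<1=40
sw $t6, (44) → M[44]=41
sw $t0, (52) → M[52]=19
$t3=41+6=47
$t3=47+14=61
$t0=-(19)=-19
halt.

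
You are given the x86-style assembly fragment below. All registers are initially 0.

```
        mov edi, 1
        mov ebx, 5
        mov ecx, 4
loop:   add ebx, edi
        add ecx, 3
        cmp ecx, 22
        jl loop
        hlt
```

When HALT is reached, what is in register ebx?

11

after mov edi, 1: edi=1
after mov ebx, 5: ebx=5
after mov ecx, 4: ecx=4
after add ebx, edi: ebx=5+1=6
after add ecx, 3: ecx=4+3=7
cmp ecx, 22  (cmp 7,22)
jl loop: taken
after add ebx, edi: ebx=6+1=7
after add ecx, 3: ecx=7+3=10
cmp ecx, 22  (cmp 10,22)
jl loop: taken
after add ebx, edi: ebx=7+1=8
after add ecx, 3: ecx=10+3=13
cmp ecx, 22  (cmp 13,22)
jl loop: taken
after add ebx, edi: ebx=8+1=9
after add ecx, 3: ecx=13+3=16
cmp ecx, 22  (cmp 16,22)
jl loop: taken
after add ebx, edi: ebx=9+1=10
after add ecx, 3: ecx=16+3=19
cmp ecx, 22  (cmp 19,22)
jl loop: taken
after add ebx, edi: ebx=10+1=11
after add ecx, 3: ecx=19+3=22
cmp ecx, 22  (cmp 22,22)
jl loop: not taken
halt.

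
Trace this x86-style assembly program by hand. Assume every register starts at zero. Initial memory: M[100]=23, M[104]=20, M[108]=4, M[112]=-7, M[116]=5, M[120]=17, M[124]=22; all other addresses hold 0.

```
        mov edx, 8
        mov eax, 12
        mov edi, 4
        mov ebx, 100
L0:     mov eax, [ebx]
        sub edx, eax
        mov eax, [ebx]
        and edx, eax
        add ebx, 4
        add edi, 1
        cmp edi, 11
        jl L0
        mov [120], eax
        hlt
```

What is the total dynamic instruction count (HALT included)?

62

after mov edx, 8: edx=8
after mov eax, 12: eax=12
after mov edi, 4: edi=4
after mov ebx, 100: ebx=100
after mov eax, [ebx]: eax=M[100]=23
after sub edx, eax: edx=8-23=-15
after mov eax, [ebx]: eax=M[100]=23
after and edx, eax: edx=(-15)&23=17
after add ebx, 4: ebx=100+4=104
after add edi, 1: edi=4+1=5
cmp edi, 11  (cmp 5,11)
jl L0: taken
after mov eax, [ebx]: eax=M[104]=20
after sub edx, eax: edx=17-20=-3
after mov eax, [ebx]: eax=M[104]=20
after and edx, eax: edx=(-3)&20=20
after add ebx, 4: ebx=104+4=108
after add edi, 1: edi=5+1=6
cmp edi, 11  (cmp 6,11)
jl L0: taken
after mov eax, [ebx]: eax=M[108]=4
after sub edx, eax: edx=20-4=16
after mov eax, [ebx]: eax=M[108]=4
after and edx, eax: edx=16&4=0
after add ebx, 4: ebx=108+4=112
after add edi, 1: edi=6+1=7
cmp edi, 11  (cmp 7,11)
jl L0: taken
after mov eax, [ebx]: eax=M[112]=-7
after sub edx, eax: edx=0-(-7)=7
after mov eax, [ebx]: eax=M[112]=-7
after and edx, eax: edx=7&(-7)=1
after add ebx, 4: ebx=112+4=116
after add edi, 1: edi=7+1=8
cmp edi, 11  (cmp 8,11)
jl L0: taken
after mov eax, [ebx]: eax=M[116]=5
after sub edx, eax: edx=1-5=-4
after mov eax, [ebx]: eax=M[116]=5
after and edx, eax: edx=(-4)&5=4
after add ebx, 4: ebx=116+4=120
after add edi, 1: edi=8+1=9
cmp edi, 11  (cmp 9,11)
jl L0: taken
after mov eax, [ebx]: eax=M[120]=17
after sub edx, eax: edx=4-17=-13
after mov eax, [ebx]: eax=M[120]=17
after and edx, eax: edx=(-13)&17=17
after add ebx, 4: ebx=120+4=124
after add edi, 1: edi=9+1=10
cmp edi, 11  (cmp 10,11)
jl L0: taken
after mov eax, [ebx]: eax=M[124]=22
after sub edx, eax: edx=17-22=-5
after mov eax, [ebx]: eax=M[124]=22
after and edx, eax: edx=(-5)&22=18
after add ebx, 4: ebx=124+4=128
after add edi, 1: edi=10+1=11
cmp edi, 11  (cmp 11,11)
jl L0: not taken
mov [120], eax → M[120]=22
halt.
Total executed instructions: 62.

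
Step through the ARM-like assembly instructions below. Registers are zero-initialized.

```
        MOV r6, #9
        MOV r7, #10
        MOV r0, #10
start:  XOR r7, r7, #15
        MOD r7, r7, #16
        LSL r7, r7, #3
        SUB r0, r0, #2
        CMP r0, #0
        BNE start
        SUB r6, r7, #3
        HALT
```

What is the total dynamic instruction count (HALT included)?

MOV r6, #9 → r6=9
MOV r7, #10 → r7=10
MOV r0, #10 → r0=10
XOR r7, r7, #15 → r7=10^15=5
MOD r7, r7, #16 → r7=5%16=5
LSL r7, r7, #3 → r7=5<<3=40
SUB r0, r0, #2 → r0=10-2=8
CMP r0, #0  (cmp 8,0)
BNE start: taken
XOR r7, r7, #15 → r7=40^15=39
MOD r7, r7, #16 → r7=39%16=7
LSL r7, r7, #3 → r7=7<<3=56
SUB r0, r0, #2 → r0=8-2=6
CMP r0, #0  (cmp 6,0)
BNE start: taken
XOR r7, r7, #15 → r7=56^15=55
MOD r7, r7, #16 → r7=55%16=7
LSL r7, r7, #3 → r7=7<<3=56
SUB r0, r0, #2 → r0=6-2=4
CMP r0, #0  (cmp 4,0)
BNE start: taken
XOR r7, r7, #15 → r7=56^15=55
MOD r7, r7, #16 → r7=55%16=7
LSL r7, r7, #3 → r7=7<<3=56
SUB r0, r0, #2 → r0=4-2=2
CMP r0, #0  (cmp 2,0)
BNE start: taken
XOR r7, r7, #15 → r7=56^15=55
MOD r7, r7, #16 → r7=55%16=7
LSL r7, r7, #3 → r7=7<<3=56
SUB r0, r0, #2 → r0=2-2=0
CMP r0, #0  (cmp 0,0)
BNE start: not taken
SUB r6, r7, #3 → r6=56-3=53
halt.
Total executed instructions: 35.

35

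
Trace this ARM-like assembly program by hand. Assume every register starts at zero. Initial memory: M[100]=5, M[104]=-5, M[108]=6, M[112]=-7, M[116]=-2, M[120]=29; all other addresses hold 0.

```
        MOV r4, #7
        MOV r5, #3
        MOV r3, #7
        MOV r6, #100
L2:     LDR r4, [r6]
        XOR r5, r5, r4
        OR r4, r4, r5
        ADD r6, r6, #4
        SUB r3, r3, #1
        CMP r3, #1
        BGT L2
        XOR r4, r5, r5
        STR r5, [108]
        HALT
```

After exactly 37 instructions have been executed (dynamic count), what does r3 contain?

2

after MOV r4, #7: r4=7
after MOV r5, #3: r5=3
after MOV r3, #7: r3=7
after MOV r6, #100: r6=100
after LDR r4, [r6]: r4=M[100]=5
after XOR r5, r5, r4: r5=3^5=6
after OR r4, r4, r5: r4=5|6=7
after ADD r6, r6, #4: r6=100+4=104
after SUB r3, r3, #1: r3=7-1=6
CMP r3, #1  (cmp 6,1)
BGT L2: taken
after LDR r4, [r6]: r4=M[104]=-5
after XOR r5, r5, r4: r5=6^(-5)=-3
after OR r4, r4, r5: r4=(-5)|(-3)=-1
after ADD r6, r6, #4: r6=104+4=108
after SUB r3, r3, #1: r3=6-1=5
CMP r3, #1  (cmp 5,1)
BGT L2: taken
after LDR r4, [r6]: r4=M[108]=6
after XOR r5, r5, r4: r5=(-3)^6=-5
after OR r4, r4, r5: r4=6|(-5)=-1
after ADD r6, r6, #4: r6=108+4=112
after SUB r3, r3, #1: r3=5-1=4
CMP r3, #1  (cmp 4,1)
BGT L2: taken
after LDR r4, [r6]: r4=M[112]=-7
after XOR r5, r5, r4: r5=(-5)^(-7)=2
after OR r4, r4, r5: r4=(-7)|2=-5
after ADD r6, r6, #4: r6=112+4=116
after SUB r3, r3, #1: r3=4-1=3
CMP r3, #1  (cmp 3,1)
BGT L2: taken
after LDR r4, [r6]: r4=M[116]=-2
after XOR r5, r5, r4: r5=2^(-2)=-4
after OR r4, r4, r5: r4=(-2)|(-4)=-2
after ADD r6, r6, #4: r6=116+4=120
after SUB r3, r3, #1: r3=3-1=2
After step 37: r3 = 2.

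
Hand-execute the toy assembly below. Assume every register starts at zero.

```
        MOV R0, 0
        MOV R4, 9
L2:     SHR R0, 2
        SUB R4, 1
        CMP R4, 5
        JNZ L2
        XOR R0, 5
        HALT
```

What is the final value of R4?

R0=0
R4=9
R0=0>>2=0
R4=9-1=8
CMP R4, 5  (cmp 8,5)
JNZ L2: taken
R0=0>>2=0
R4=8-1=7
CMP R4, 5  (cmp 7,5)
JNZ L2: taken
R0=0>>2=0
R4=7-1=6
CMP R4, 5  (cmp 6,5)
JNZ L2: taken
R0=0>>2=0
R4=6-1=5
CMP R4, 5  (cmp 5,5)
JNZ L2: not taken
R0=0^5=5
halt.

5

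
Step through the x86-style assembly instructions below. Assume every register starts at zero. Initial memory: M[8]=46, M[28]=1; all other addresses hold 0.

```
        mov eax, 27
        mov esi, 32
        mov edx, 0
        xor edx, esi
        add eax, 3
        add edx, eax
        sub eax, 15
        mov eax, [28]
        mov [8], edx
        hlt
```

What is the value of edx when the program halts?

62

eax=27
esi=32
edx=0
edx=0^32=32
eax=27+3=30
edx=32+30=62
eax=30-15=15
eax=M[28]=1
mov [8], edx → M[8]=62
halt.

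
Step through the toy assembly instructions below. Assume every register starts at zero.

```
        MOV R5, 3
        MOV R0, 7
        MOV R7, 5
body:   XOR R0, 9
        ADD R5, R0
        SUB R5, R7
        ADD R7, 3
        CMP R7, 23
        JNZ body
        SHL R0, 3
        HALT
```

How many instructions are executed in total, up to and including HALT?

MOV R5, 3 → R5=3
MOV R0, 7 → R0=7
MOV R7, 5 → R7=5
XOR R0, 9 → R0=7^9=14
ADD R5, R0 → R5=3+14=17
SUB R5, R7 → R5=17-5=12
ADD R7, 3 → R7=5+3=8
CMP R7, 23  (cmp 8,23)
JNZ body: taken
XOR R0, 9 → R0=14^9=7
ADD R5, R0 → R5=12+7=19
SUB R5, R7 → R5=19-8=11
ADD R7, 3 → R7=8+3=11
CMP R7, 23  (cmp 11,23)
JNZ body: taken
XOR R0, 9 → R0=7^9=14
ADD R5, R0 → R5=11+14=25
SUB R5, R7 → R5=25-11=14
ADD R7, 3 → R7=11+3=14
CMP R7, 23  (cmp 14,23)
JNZ body: taken
XOR R0, 9 → R0=14^9=7
ADD R5, R0 → R5=14+7=21
SUB R5, R7 → R5=21-14=7
ADD R7, 3 → R7=14+3=17
CMP R7, 23  (cmp 17,23)
JNZ body: taken
XOR R0, 9 → R0=7^9=14
ADD R5, R0 → R5=7+14=21
SUB R5, R7 → R5=21-17=4
ADD R7, 3 → R7=17+3=20
CMP R7, 23  (cmp 20,23)
JNZ body: taken
XOR R0, 9 → R0=14^9=7
ADD R5, R0 → R5=4+7=11
SUB R5, R7 → R5=11-20=-9
ADD R7, 3 → R7=20+3=23
CMP R7, 23  (cmp 23,23)
JNZ body: not taken
SHL R0, 3 → R0=7<<3=56
halt.
Total executed instructions: 41.

41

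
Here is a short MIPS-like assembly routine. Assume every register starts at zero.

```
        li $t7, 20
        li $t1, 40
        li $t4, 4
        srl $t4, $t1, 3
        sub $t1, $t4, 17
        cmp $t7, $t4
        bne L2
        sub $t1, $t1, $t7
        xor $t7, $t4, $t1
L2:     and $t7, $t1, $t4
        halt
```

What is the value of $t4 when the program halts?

li $t7, 20 → $t7=20
li $t1, 40 → $t1=40
li $t4, 4 → $t4=4
srl $t4, $t1, 3 → $t4=40>>3=5
sub $t1, $t4, 17 → $t1=5-17=-12
cmp $t7, $t4  (cmp 20,5)
bne L2: taken
and $t7, $t1, $t4 → $t7=(-12)&5=4
halt.

5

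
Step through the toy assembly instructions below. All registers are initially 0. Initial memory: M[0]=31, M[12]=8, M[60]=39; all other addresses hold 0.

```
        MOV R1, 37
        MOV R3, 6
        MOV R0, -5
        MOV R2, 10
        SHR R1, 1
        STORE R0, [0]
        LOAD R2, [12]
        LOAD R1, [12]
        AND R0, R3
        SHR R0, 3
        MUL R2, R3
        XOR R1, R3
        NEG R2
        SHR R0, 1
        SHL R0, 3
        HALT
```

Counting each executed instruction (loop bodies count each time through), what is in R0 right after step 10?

0

R1=37
R3=6
R0=-5
R2=10
R1=37>>1=18
STORE R0, [0] → M[0]=-5
R2=M[12]=8
R1=M[12]=8
R0=(-5)&6=2
R0=2>>3=0
After step 10: R0 = 0.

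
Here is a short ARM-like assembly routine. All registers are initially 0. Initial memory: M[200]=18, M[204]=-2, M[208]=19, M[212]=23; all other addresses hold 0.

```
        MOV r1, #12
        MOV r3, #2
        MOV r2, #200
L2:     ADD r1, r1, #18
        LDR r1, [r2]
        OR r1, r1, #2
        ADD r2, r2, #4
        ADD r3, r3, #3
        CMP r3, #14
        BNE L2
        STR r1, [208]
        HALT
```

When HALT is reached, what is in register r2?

after MOV r1, #12: r1=12
after MOV r3, #2: r3=2
after MOV r2, #200: r2=200
after ADD r1, r1, #18: r1=12+18=30
after LDR r1, [r2]: r1=M[200]=18
after OR r1, r1, #2: r1=18|2=18
after ADD r2, r2, #4: r2=200+4=204
after ADD r3, r3, #3: r3=2+3=5
CMP r3, #14  (cmp 5,14)
BNE L2: taken
after ADD r1, r1, #18: r1=18+18=36
after LDR r1, [r2]: r1=M[204]=-2
after OR r1, r1, #2: r1=(-2)|2=-2
after ADD r2, r2, #4: r2=204+4=208
after ADD r3, r3, #3: r3=5+3=8
CMP r3, #14  (cmp 8,14)
BNE L2: taken
after ADD r1, r1, #18: r1=(-2)+18=16
after LDR r1, [r2]: r1=M[208]=19
after OR r1, r1, #2: r1=19|2=19
after ADD r2, r2, #4: r2=208+4=212
after ADD r3, r3, #3: r3=8+3=11
CMP r3, #14  (cmp 11,14)
BNE L2: taken
after ADD r1, r1, #18: r1=19+18=37
after LDR r1, [r2]: r1=M[212]=23
after OR r1, r1, #2: r1=23|2=23
after ADD r2, r2, #4: r2=212+4=216
after ADD r3, r3, #3: r3=11+3=14
CMP r3, #14  (cmp 14,14)
BNE L2: not taken
STR r1, [208] → M[208]=23
halt.

216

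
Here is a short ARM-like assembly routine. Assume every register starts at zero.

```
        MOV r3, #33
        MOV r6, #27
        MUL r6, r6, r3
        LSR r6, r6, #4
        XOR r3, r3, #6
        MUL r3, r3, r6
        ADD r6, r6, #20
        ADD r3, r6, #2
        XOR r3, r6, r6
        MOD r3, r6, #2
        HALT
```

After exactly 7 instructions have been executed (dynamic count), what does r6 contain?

75

MOV r3, #33 → r3=33
MOV r6, #27 → r6=27
MUL r6, r6, r3 → r6=27*33=891
LSR r6, r6, #4 → r6=891>>4=55
XOR r3, r3, #6 → r3=33^6=39
MUL r3, r3, r6 → r3=39*55=2145
ADD r6, r6, #20 → r6=55+20=75
After step 7: r6 = 75.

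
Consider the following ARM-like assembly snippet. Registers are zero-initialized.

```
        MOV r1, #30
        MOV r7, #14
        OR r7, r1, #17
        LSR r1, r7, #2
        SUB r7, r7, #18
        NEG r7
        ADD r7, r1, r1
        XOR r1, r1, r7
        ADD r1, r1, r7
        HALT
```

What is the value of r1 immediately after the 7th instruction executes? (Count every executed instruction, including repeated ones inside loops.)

r1=30
r7=14
r7=30|17=31
r1=31>>2=7
r7=31-18=13
r7=-(13)=-13
r7=7+7=14
After step 7: r1 = 7.

7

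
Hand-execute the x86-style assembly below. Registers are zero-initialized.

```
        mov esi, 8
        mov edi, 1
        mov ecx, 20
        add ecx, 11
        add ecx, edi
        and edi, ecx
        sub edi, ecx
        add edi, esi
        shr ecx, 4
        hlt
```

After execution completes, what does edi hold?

-24

mov esi, 8 → esi=8
mov edi, 1 → edi=1
mov ecx, 20 → ecx=20
add ecx, 11 → ecx=20+11=31
add ecx, edi → ecx=31+1=32
and edi, ecx → edi=1&32=0
sub edi, ecx → edi=0-32=-32
add edi, esi → edi=(-32)+8=-24
shr ecx, 4 → ecx=32>>4=2
halt.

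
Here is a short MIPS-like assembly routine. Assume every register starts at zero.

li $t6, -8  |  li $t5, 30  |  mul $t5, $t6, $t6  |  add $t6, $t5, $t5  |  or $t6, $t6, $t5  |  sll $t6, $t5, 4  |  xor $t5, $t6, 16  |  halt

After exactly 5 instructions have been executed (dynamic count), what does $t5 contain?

64

li $t6, -8 → $t6=-8
li $t5, 30 → $t5=30
mul $t5, $t6, $t6 → $t5=(-8)*(-8)=64
add $t6, $t5, $t5 → $t6=64+64=128
or $t6, $t6, $t5 → $t6=128|64=192
After step 5: $t5 = 64.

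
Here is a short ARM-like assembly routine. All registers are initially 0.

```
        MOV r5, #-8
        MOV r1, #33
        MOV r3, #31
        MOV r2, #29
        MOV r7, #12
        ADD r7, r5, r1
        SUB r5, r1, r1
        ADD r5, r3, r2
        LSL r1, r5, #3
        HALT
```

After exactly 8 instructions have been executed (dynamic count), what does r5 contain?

MOV r5, #-8 → r5=-8
MOV r1, #33 → r1=33
MOV r3, #31 → r3=31
MOV r2, #29 → r2=29
MOV r7, #12 → r7=12
ADD r7, r5, r1 → r7=(-8)+33=25
SUB r5, r1, r1 → r5=33-33=0
ADD r5, r3, r2 → r5=31+29=60
After step 8: r5 = 60.

60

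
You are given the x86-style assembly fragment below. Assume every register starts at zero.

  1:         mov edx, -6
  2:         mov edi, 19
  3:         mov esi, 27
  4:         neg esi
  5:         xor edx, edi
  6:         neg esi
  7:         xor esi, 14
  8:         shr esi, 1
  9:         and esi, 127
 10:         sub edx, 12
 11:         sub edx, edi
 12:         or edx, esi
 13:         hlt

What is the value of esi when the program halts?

edx=-6
edi=19
esi=27
esi=-(27)=-27
edx=(-6)^19=-23
esi=-(-27)=27
esi=27^14=21
esi=21>>1=10
esi=10&127=10
edx=(-23)-12=-35
edx=(-35)-19=-54
edx=(-54)|10=-54
halt.

10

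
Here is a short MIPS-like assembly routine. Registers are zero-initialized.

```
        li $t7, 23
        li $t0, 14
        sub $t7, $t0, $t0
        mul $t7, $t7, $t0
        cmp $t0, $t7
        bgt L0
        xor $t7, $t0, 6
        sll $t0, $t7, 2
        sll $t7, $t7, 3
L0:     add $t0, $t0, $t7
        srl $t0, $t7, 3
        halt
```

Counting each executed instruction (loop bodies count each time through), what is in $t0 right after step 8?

0

$t7=23
$t0=14
$t7=14-14=0
$t7=0*14=0
cmp $t0, $t7  (cmp 14,0)
bgt L0: taken
$t0=14+0=14
$t0=0>>3=0
After step 8: $t0 = 0.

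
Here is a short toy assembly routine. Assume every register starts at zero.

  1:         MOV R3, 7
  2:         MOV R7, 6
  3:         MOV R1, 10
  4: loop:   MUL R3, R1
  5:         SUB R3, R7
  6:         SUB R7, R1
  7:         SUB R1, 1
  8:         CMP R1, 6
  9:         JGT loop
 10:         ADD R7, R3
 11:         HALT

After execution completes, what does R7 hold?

32564

after MOV R3, 7: R3=7
after MOV R7, 6: R7=6
after MOV R1, 10: R1=10
after MUL R3, R1: R3=7*10=70
after SUB R3, R7: R3=70-6=64
after SUB R7, R1: R7=6-10=-4
after SUB R1, 1: R1=10-1=9
CMP R1, 6  (cmp 9,6)
JGT loop: taken
after MUL R3, R1: R3=64*9=576
after SUB R3, R7: R3=576-(-4)=580
after SUB R7, R1: R7=(-4)-9=-13
after SUB R1, 1: R1=9-1=8
CMP R1, 6  (cmp 8,6)
JGT loop: taken
after MUL R3, R1: R3=580*8=4640
after SUB R3, R7: R3=4640-(-13)=4653
after SUB R7, R1: R7=(-13)-8=-21
after SUB R1, 1: R1=8-1=7
CMP R1, 6  (cmp 7,6)
JGT loop: taken
after MUL R3, R1: R3=4653*7=32571
after SUB R3, R7: R3=32571-(-21)=32592
after SUB R7, R1: R7=(-21)-7=-28
after SUB R1, 1: R1=7-1=6
CMP R1, 6  (cmp 6,6)
JGT loop: not taken
after ADD R7, R3: R7=(-28)+32592=32564
halt.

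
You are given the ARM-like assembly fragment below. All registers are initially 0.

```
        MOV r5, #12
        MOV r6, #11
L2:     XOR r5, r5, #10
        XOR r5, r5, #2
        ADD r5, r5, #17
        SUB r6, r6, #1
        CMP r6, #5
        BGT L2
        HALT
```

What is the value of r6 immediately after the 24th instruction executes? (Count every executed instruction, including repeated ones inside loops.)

7

r5=12
r6=11
r5=12^10=6
r5=6^2=4
r5=4+17=21
r6=11-1=10
CMP r6, #5  (cmp 10,5)
BGT L2: taken
r5=21^10=31
r5=31^2=29
r5=29+17=46
r6=10-1=9
CMP r6, #5  (cmp 9,5)
BGT L2: taken
r5=46^10=36
r5=36^2=38
r5=38+17=55
r6=9-1=8
CMP r6, #5  (cmp 8,5)
BGT L2: taken
r5=55^10=61
r5=61^2=63
r5=63+17=80
r6=8-1=7
After step 24: r6 = 7.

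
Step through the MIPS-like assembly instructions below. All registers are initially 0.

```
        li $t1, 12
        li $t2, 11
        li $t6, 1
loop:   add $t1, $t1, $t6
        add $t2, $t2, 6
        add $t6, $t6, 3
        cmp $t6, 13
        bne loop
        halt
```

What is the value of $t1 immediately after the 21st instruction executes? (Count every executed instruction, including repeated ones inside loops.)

34

li $t1, 12 → $t1=12
li $t2, 11 → $t2=11
li $t6, 1 → $t6=1
add $t1, $t1, $t6 → $t1=12+1=13
add $t2, $t2, 6 → $t2=11+6=17
add $t6, $t6, 3 → $t6=1+3=4
cmp $t6, 13  (cmp 4,13)
bne loop: taken
add $t1, $t1, $t6 → $t1=13+4=17
add $t2, $t2, 6 → $t2=17+6=23
add $t6, $t6, 3 → $t6=4+3=7
cmp $t6, 13  (cmp 7,13)
bne loop: taken
add $t1, $t1, $t6 → $t1=17+7=24
add $t2, $t2, 6 → $t2=23+6=29
add $t6, $t6, 3 → $t6=7+3=10
cmp $t6, 13  (cmp 10,13)
bne loop: taken
add $t1, $t1, $t6 → $t1=24+10=34
add $t2, $t2, 6 → $t2=29+6=35
add $t6, $t6, 3 → $t6=10+3=13
After step 21: $t1 = 34.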